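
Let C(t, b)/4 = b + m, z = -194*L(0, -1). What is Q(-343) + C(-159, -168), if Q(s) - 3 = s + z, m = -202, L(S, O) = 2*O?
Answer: -1432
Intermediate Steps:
z = 388 (z = -388*(-1) = -194*(-2) = 388)
Q(s) = 391 + s (Q(s) = 3 + (s + 388) = 3 + (388 + s) = 391 + s)
C(t, b) = -808 + 4*b (C(t, b) = 4*(b - 202) = 4*(-202 + b) = -808 + 4*b)
Q(-343) + C(-159, -168) = (391 - 343) + (-808 + 4*(-168)) = 48 + (-808 - 672) = 48 - 1480 = -1432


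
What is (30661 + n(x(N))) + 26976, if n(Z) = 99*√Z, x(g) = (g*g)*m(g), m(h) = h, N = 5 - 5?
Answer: 57637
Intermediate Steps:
N = 0
x(g) = g³ (x(g) = (g*g)*g = g²*g = g³)
(30661 + n(x(N))) + 26976 = (30661 + 99*√(0³)) + 26976 = (30661 + 99*√0) + 26976 = (30661 + 99*0) + 26976 = (30661 + 0) + 26976 = 30661 + 26976 = 57637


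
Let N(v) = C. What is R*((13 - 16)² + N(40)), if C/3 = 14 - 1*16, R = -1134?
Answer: -3402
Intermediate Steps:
C = -6 (C = 3*(14 - 1*16) = 3*(14 - 16) = 3*(-2) = -6)
N(v) = -6
R*((13 - 16)² + N(40)) = -1134*((13 - 16)² - 6) = -1134*((-3)² - 6) = -1134*(9 - 6) = -1134*3 = -3402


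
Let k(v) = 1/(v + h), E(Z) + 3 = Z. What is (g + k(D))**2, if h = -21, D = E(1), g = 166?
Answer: 14569489/529 ≈ 27542.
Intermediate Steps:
E(Z) = -3 + Z
D = -2 (D = -3 + 1 = -2)
k(v) = 1/(-21 + v) (k(v) = 1/(v - 21) = 1/(-21 + v))
(g + k(D))**2 = (166 + 1/(-21 - 2))**2 = (166 + 1/(-23))**2 = (166 - 1/23)**2 = (3817/23)**2 = 14569489/529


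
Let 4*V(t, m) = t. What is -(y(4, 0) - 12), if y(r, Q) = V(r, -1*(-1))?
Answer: 11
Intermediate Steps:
V(t, m) = t/4
y(r, Q) = r/4
-(y(4, 0) - 12) = -((¼)*4 - 12) = -(1 - 12) = -1*(-11) = 11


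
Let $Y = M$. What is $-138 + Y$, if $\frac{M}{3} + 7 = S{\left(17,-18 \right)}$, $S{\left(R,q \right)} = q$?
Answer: $-213$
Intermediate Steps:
$M = -75$ ($M = -21 + 3 \left(-18\right) = -21 - 54 = -75$)
$Y = -75$
$-138 + Y = -138 - 75 = -213$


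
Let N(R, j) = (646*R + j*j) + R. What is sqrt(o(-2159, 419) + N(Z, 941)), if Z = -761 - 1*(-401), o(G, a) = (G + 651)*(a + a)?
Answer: I*sqrt(611143) ≈ 781.76*I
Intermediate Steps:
o(G, a) = 2*a*(651 + G) (o(G, a) = (651 + G)*(2*a) = 2*a*(651 + G))
Z = -360 (Z = -761 + 401 = -360)
N(R, j) = j**2 + 647*R (N(R, j) = (646*R + j**2) + R = (j**2 + 646*R) + R = j**2 + 647*R)
sqrt(o(-2159, 419) + N(Z, 941)) = sqrt(2*419*(651 - 2159) + (941**2 + 647*(-360))) = sqrt(2*419*(-1508) + (885481 - 232920)) = sqrt(-1263704 + 652561) = sqrt(-611143) = I*sqrt(611143)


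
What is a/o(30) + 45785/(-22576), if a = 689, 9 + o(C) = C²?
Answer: -25239571/20115216 ≈ -1.2547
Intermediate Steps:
o(C) = -9 + C²
a/o(30) + 45785/(-22576) = 689/(-9 + 30²) + 45785/(-22576) = 689/(-9 + 900) + 45785*(-1/22576) = 689/891 - 45785/22576 = -25239571/20115216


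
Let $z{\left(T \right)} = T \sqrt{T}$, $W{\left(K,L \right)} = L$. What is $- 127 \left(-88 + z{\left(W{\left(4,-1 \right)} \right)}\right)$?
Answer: $11176 + 127 i \approx 11176.0 + 127.0 i$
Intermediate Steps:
$z{\left(T \right)} = T^{\frac{3}{2}}$
$- 127 \left(-88 + z{\left(W{\left(4,-1 \right)} \right)}\right) = - 127 \left(-88 + \left(-1\right)^{\frac{3}{2}}\right) = - 127 \left(-88 - i\right) = 11176 + 127 i$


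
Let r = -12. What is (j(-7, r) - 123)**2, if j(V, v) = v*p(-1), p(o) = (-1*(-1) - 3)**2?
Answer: 29241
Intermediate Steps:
p(o) = 4 (p(o) = (1 - 3)**2 = (-2)**2 = 4)
j(V, v) = 4*v (j(V, v) = v*4 = 4*v)
(j(-7, r) - 123)**2 = (4*(-12) - 123)**2 = (-48 - 123)**2 = (-171)**2 = 29241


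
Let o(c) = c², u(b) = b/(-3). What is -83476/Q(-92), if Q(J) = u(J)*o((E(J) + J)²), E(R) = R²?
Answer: -62607/112991224373151488 ≈ -5.5409e-13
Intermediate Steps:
u(b) = -b/3 (u(b) = b*(-⅓) = -b/3)
Q(J) = -J*(J + J²)⁴/3 (Q(J) = (-J/3)*((J² + J)²)² = (-J/3)*((J + J²)²)² = (-J/3)*(J + J²)⁴ = -J*(J + J²)⁴/3)
-83476/Q(-92) = -83476*3/(6590815232*(1 - 92)⁴) = -83476/((-⅓*(-6590815232)*(-91)⁴)) = -83476/((-⅓*(-6590815232)*68574961)) = -83476/451964897492605952/3 = -83476*3/451964897492605952 = -62607/112991224373151488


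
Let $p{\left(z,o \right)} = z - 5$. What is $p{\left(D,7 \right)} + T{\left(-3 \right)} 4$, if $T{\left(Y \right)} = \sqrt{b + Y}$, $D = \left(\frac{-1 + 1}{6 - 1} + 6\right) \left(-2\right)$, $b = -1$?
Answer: $-17 + 8 i \approx -17.0 + 8.0 i$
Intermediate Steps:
$D = -12$ ($D = \left(\frac{0}{5} + 6\right) \left(-2\right) = \left(0 \cdot \frac{1}{5} + 6\right) \left(-2\right) = \left(0 + 6\right) \left(-2\right) = 6 \left(-2\right) = -12$)
$p{\left(z,o \right)} = -5 + z$
$T{\left(Y \right)} = \sqrt{-1 + Y}$
$p{\left(D,7 \right)} + T{\left(-3 \right)} 4 = \left(-5 - 12\right) + \sqrt{-1 - 3} \cdot 4 = -17 + \sqrt{-4} \cdot 4 = -17 + 2 i 4 = -17 + 8 i$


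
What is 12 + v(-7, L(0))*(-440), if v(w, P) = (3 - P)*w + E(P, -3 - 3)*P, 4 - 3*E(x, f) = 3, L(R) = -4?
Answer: 66476/3 ≈ 22159.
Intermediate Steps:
E(x, f) = ⅓ (E(x, f) = 4/3 - ⅓*3 = 4/3 - 1 = ⅓)
v(w, P) = P/3 + w*(3 - P) (v(w, P) = (3 - P)*w + P/3 = w*(3 - P) + P/3 = P/3 + w*(3 - P))
12 + v(-7, L(0))*(-440) = 12 + (3*(-7) + (⅓)*(-4) - 1*(-4)*(-7))*(-440) = 12 + (-21 - 4/3 - 28)*(-440) = 12 - 151/3*(-440) = 12 + 66440/3 = 66476/3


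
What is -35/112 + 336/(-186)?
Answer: -1051/496 ≈ -2.1189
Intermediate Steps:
-35/112 + 336/(-186) = -35*1/112 + 336*(-1/186) = -5/16 - 56/31 = -1051/496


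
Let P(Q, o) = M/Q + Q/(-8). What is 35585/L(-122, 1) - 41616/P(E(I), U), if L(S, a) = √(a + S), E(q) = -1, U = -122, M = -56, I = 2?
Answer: -332928/449 - 3235*I ≈ -741.49 - 3235.0*I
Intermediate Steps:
P(Q, o) = -56/Q - Q/8 (P(Q, o) = -56/Q + Q/(-8) = -56/Q + Q*(-⅛) = -56/Q - Q/8)
L(S, a) = √(S + a)
35585/L(-122, 1) - 41616/P(E(I), U) = 35585/(√(-122 + 1)) - 41616/(-56/(-1) - ⅛*(-1)) = 35585/(√(-121)) - 41616/(-56*(-1) + ⅛) = 35585/((11*I)) - 41616/(56 + ⅛) = 35585*(-I/11) - 41616/449/8 = -3235*I - 41616*8/449 = -3235*I - 332928/449 = -332928/449 - 3235*I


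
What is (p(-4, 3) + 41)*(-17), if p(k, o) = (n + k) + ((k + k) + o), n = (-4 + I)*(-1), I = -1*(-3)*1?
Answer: -561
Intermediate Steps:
I = 3 (I = 3*1 = 3)
n = 1 (n = (-4 + 3)*(-1) = -1*(-1) = 1)
p(k, o) = 1 + o + 3*k (p(k, o) = (1 + k) + ((k + k) + o) = (1 + k) + (2*k + o) = (1 + k) + (o + 2*k) = 1 + o + 3*k)
(p(-4, 3) + 41)*(-17) = ((1 + 3 + 3*(-4)) + 41)*(-17) = ((1 + 3 - 12) + 41)*(-17) = (-8 + 41)*(-17) = 33*(-17) = -561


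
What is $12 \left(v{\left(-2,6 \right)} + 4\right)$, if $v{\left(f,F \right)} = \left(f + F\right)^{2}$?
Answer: $240$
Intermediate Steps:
$v{\left(f,F \right)} = \left(F + f\right)^{2}$
$12 \left(v{\left(-2,6 \right)} + 4\right) = 12 \left(\left(6 - 2\right)^{2} + 4\right) = 12 \left(4^{2} + 4\right) = 12 \left(16 + 4\right) = 12 \cdot 20 = 240$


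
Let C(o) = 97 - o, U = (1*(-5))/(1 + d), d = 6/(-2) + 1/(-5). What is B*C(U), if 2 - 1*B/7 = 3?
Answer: -7294/11 ≈ -663.09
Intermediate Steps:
d = -16/5 (d = 6*(-½) + 1*(-⅕) = -3 - ⅕ = -16/5 ≈ -3.2000)
B = -7 (B = 14 - 7*3 = 14 - 21 = -7)
U = 25/11 (U = (1*(-5))/(1 - 16/5) = -5/(-11/5) = -5*(-5/11) = 25/11 ≈ 2.2727)
B*C(U) = -7*(97 - 1*25/11) = -7*(97 - 25/11) = -7*1042/11 = -7294/11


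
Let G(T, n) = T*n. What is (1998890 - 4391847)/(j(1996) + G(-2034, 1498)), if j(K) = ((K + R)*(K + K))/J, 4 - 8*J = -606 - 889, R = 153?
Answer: 512434649/642674372 ≈ 0.79735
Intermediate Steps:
J = 1499/8 (J = ½ - (-606 - 889)/8 = ½ - ⅛*(-1495) = ½ + 1495/8 = 1499/8 ≈ 187.38)
j(K) = 16*K*(153 + K)/1499 (j(K) = ((K + 153)*(K + K))/(1499/8) = ((153 + K)*(2*K))*(8/1499) = (2*K*(153 + K))*(8/1499) = 16*K*(153 + K)/1499)
(1998890 - 4391847)/(j(1996) + G(-2034, 1498)) = (1998890 - 4391847)/((16/1499)*1996*(153 + 1996) - 2034*1498) = -2392957/((16/1499)*1996*2149 - 3046932) = -2392957/(68630464/1499 - 3046932) = -2392957/(-4498720604/1499) = -2392957*(-1499/4498720604) = 512434649/642674372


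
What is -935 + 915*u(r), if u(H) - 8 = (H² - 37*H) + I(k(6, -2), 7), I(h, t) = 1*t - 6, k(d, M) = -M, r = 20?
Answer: -303800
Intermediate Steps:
I(h, t) = -6 + t (I(h, t) = t - 6 = -6 + t)
u(H) = 9 + H² - 37*H (u(H) = 8 + ((H² - 37*H) + (-6 + 7)) = 8 + ((H² - 37*H) + 1) = 8 + (1 + H² - 37*H) = 9 + H² - 37*H)
-935 + 915*u(r) = -935 + 915*(9 + 20² - 37*20) = -935 + 915*(9 + 400 - 740) = -935 + 915*(-331) = -935 - 302865 = -303800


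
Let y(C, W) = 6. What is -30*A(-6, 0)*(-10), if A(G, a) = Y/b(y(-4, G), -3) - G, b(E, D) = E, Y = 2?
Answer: 1900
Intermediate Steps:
A(G, a) = 1/3 - G (A(G, a) = 2/6 - G = 2*(1/6) - G = 1/3 - G)
-30*A(-6, 0)*(-10) = -30*(1/3 - 1*(-6))*(-10) = -30*(1/3 + 6)*(-10) = -30*19/3*(-10) = -190*(-10) = 1900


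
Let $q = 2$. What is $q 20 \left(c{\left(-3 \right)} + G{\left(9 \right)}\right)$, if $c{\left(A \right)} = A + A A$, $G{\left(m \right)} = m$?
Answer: $600$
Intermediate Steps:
$c{\left(A \right)} = A + A^{2}$
$q 20 \left(c{\left(-3 \right)} + G{\left(9 \right)}\right) = 2 \cdot 20 \left(- 3 \left(1 - 3\right) + 9\right) = 40 \left(\left(-3\right) \left(-2\right) + 9\right) = 40 \left(6 + 9\right) = 40 \cdot 15 = 600$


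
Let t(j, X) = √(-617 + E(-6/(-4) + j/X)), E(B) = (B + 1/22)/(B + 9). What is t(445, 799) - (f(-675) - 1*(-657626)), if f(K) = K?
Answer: -656951 + 3*I*√2588916883597/194359 ≈ -6.5695e+5 + 24.836*I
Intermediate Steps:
E(B) = (1/22 + B)/(9 + B) (E(B) = (B + 1/22)/(9 + B) = (1/22 + B)/(9 + B))
t(j, X) = √(-617 + (17/11 + j/X)/(21/2 + j/X)) (t(j, X) = √(-617 + (1/22 + (-6/(-4) + j/X))/(9 + (-6/(-4) + j/X))) = √(-617 + (1/22 + (-6*(-¼) + j/X))/(9 + (-6*(-¼) + j/X))) = √(-617 + (1/22 + (3/2 + j/X))/(9 + (3/2 + j/X))) = √(-617 + (17/11 + j/X)/(21/2 + j/X)))
t(445, 799) - (f(-675) - 1*(-657626)) = √11*√((-142493*799 - 13552*445)/(2*445 + 21*799))/11 - (-675 - 1*(-657626)) = √11*√((-113851907 - 6030640)/(890 + 16779))/11 - (-675 + 657626) = √11*√(-119882547/17669)/11 - 1*656951 = √11*√((1/17669)*(-119882547))/11 - 656951 = √11*√(-119882547/17669)/11 - 656951 = √11*(3*I*√235356080327/17669)/11 - 656951 = 3*I*√2588916883597/194359 - 656951 = -656951 + 3*I*√2588916883597/194359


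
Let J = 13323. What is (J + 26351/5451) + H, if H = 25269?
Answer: 210391343/5451 ≈ 38597.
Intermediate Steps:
(J + 26351/5451) + H = (13323 + 26351/5451) + 25269 = 72650024/5451 + 25269 = 210391343/5451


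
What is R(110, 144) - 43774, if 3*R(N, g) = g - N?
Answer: -131288/3 ≈ -43763.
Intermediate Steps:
R(N, g) = -N/3 + g/3 (R(N, g) = (g - N)/3 = -N/3 + g/3)
R(110, 144) - 43774 = (-1/3*110 + (1/3)*144) - 43774 = (-110/3 + 48) - 43774 = 34/3 - 43774 = -131288/3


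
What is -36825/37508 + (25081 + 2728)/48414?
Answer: -369892789/907956156 ≈ -0.40739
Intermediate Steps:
-36825/37508 + (25081 + 2728)/48414 = -36825*1/37508 + 27809*(1/48414) = -36825/37508 + 27809/48414 = -369892789/907956156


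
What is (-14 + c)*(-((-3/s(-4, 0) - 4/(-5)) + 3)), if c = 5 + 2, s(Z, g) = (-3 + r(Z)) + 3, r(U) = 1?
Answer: 28/5 ≈ 5.6000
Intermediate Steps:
s(Z, g) = 1 (s(Z, g) = (-3 + 1) + 3 = -2 + 3 = 1)
c = 7
(-14 + c)*(-((-3/s(-4, 0) - 4/(-5)) + 3)) = (-14 + 7)*(-((-3/1 - 4/(-5)) + 3)) = -(-7)*((-3*1 - 4*(-⅕)) + 3) = -(-7)*((-3 + ⅘) + 3) = -(-7)*(-11/5 + 3) = -(-7)*4/5 = -7*(-⅘) = 28/5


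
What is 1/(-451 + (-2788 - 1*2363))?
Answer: -1/5602 ≈ -0.00017851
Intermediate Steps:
1/(-451 + (-2788 - 1*2363)) = 1/(-451 + (-2788 - 2363)) = 1/(-451 - 5151) = 1/(-5602) = -1/5602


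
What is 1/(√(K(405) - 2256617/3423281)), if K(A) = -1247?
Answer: -I*√406142624496854/711848004 ≈ -0.028311*I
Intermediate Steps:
1/(√(K(405) - 2256617/3423281)) = 1/(√(-1247 - 2256617/3423281)) = 1/(√(-4271088024/3423281)) = 1/(6*I*√406142624496854/3423281) = -I*√406142624496854/711848004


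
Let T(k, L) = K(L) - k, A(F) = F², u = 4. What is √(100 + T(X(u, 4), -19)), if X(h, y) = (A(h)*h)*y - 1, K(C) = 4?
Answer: I*√151 ≈ 12.288*I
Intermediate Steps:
X(h, y) = -1 + y*h³ (X(h, y) = (h²*h)*y - 1 = h³*y - 1 = y*h³ - 1 = -1 + y*h³)
T(k, L) = 4 - k
√(100 + T(X(u, 4), -19)) = √(100 + (4 - (-1 + 4*4³))) = √(100 + (4 - (-1 + 4*64))) = √(100 + (4 - (-1 + 256))) = √(100 + (4 - 1*255)) = √(100 + (4 - 255)) = √(100 - 251) = √(-151) = I*√151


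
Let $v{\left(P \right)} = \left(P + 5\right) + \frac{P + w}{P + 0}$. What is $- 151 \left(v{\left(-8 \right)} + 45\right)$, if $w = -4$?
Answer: $- \frac{13137}{2} \approx -6568.5$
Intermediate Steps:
$v{\left(P \right)} = 5 + P + \frac{-4 + P}{P}$ ($v{\left(P \right)} = \left(P + 5\right) + \frac{P - 4}{P + 0} = \left(5 + P\right) + \frac{-4 + P}{P} = 5 + P + \frac{-4 + P}{P}$)
$- 151 \left(v{\left(-8 \right)} + 45\right) = - 151 \left(\left(6 - 8 - \frac{4}{-8}\right) + 45\right) = - 151 \left(\left(6 - 8 - - \frac{1}{2}\right) + 45\right) = - 151 \left(\left(6 - 8 + \frac{1}{2}\right) + 45\right) = - 151 \left(- \frac{3}{2} + 45\right) = \left(-151\right) \frac{87}{2} = - \frac{13137}{2}$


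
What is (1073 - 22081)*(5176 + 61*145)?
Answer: -294553168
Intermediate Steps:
(1073 - 22081)*(5176 + 61*145) = -21008*(5176 + 8845) = -21008*14021 = -294553168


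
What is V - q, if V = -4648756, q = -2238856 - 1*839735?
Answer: -1570165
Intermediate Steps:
q = -3078591 (q = -2238856 - 839735 = -3078591)
V - q = -4648756 - 1*(-3078591) = -4648756 + 3078591 = -1570165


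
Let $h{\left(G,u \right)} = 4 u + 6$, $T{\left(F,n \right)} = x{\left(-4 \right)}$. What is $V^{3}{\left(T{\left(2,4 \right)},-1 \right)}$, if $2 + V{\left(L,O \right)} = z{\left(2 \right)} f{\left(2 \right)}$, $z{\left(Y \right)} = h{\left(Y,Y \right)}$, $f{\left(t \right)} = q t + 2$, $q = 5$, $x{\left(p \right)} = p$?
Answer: $4574296$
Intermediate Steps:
$T{\left(F,n \right)} = -4$
$f{\left(t \right)} = 2 + 5 t$ ($f{\left(t \right)} = 5 t + 2 = 2 + 5 t$)
$h{\left(G,u \right)} = 6 + 4 u$
$z{\left(Y \right)} = 6 + 4 Y$
$V{\left(L,O \right)} = 166$ ($V{\left(L,O \right)} = -2 + \left(6 + 4 \cdot 2\right) \left(2 + 5 \cdot 2\right) = -2 + \left(6 + 8\right) \left(2 + 10\right) = -2 + 14 \cdot 12 = -2 + 168 = 166$)
$V^{3}{\left(T{\left(2,4 \right)},-1 \right)} = 166^{3} = 4574296$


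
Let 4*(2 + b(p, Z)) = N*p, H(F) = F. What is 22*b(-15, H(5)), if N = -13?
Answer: 2057/2 ≈ 1028.5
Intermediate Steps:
b(p, Z) = -2 - 13*p/4 (b(p, Z) = -2 + (-13*p)/4 = -2 - 13*p/4)
22*b(-15, H(5)) = 22*(-2 - 13/4*(-15)) = 22*(-2 + 195/4) = 22*(187/4) = 2057/2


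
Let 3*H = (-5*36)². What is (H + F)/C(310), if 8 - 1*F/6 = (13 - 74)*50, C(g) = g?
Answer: 14574/155 ≈ 94.026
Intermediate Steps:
H = 10800 (H = (-5*36)²/3 = (⅓)*(-180)² = (⅓)*32400 = 10800)
F = 18348 (F = 48 - 6*(13 - 74)*50 = 48 - (-366)*50 = 48 - 6*(-3050) = 48 + 18300 = 18348)
(H + F)/C(310) = (10800 + 18348)/310 = 29148*(1/310) = 14574/155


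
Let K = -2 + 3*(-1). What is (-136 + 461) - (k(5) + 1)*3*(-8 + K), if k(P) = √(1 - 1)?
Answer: 364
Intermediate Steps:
k(P) = 0 (k(P) = √0 = 0)
K = -5 (K = -2 - 3 = -5)
(-136 + 461) - (k(5) + 1)*3*(-8 + K) = (-136 + 461) - (0 + 1)*3*(-8 - 5) = 325 - 1*3*(-13) = 325 - 3*(-13) = 325 - 1*(-39) = 325 + 39 = 364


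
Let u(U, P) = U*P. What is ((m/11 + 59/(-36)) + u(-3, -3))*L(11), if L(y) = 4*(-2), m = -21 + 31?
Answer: -6550/99 ≈ -66.162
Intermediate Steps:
m = 10
L(y) = -8
u(U, P) = P*U
((m/11 + 59/(-36)) + u(-3, -3))*L(11) = ((10/11 + 59/(-36)) - 3*(-3))*(-8) = ((10*(1/11) + 59*(-1/36)) + 9)*(-8) = ((10/11 - 59/36) + 9)*(-8) = (-289/396 + 9)*(-8) = (3275/396)*(-8) = -6550/99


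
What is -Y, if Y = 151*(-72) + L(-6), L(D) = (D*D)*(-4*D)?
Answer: 10008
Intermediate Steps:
L(D) = -4*D³ (L(D) = D²*(-4*D) = -4*D³)
Y = -10008 (Y = 151*(-72) - 4*(-6)³ = -10872 - 4*(-216) = -10872 + 864 = -10008)
-Y = -1*(-10008) = 10008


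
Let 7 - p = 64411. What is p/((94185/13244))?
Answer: -13539152/1495 ≈ -9056.3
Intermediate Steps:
p = -64404 (p = 7 - 1*64411 = 7 - 64411 = -64404)
p/((94185/13244)) = -64404/(94185/13244) = -64404/(94185*(1/13244)) = -64404/13455/1892 = -64404*1892/13455 = -13539152/1495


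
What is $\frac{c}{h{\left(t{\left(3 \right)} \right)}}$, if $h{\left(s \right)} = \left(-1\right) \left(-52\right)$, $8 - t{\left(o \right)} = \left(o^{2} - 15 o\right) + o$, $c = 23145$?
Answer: $\frac{23145}{52} \approx 445.1$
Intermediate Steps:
$t{\left(o \right)} = 8 - o^{2} + 14 o$ ($t{\left(o \right)} = 8 - \left(\left(o^{2} - 15 o\right) + o\right) = 8 - \left(o^{2} - 14 o\right) = 8 - o^{2} + 14 o$)
$h{\left(s \right)} = 52$
$\frac{c}{h{\left(t{\left(3 \right)} \right)}} = \frac{23145}{52}$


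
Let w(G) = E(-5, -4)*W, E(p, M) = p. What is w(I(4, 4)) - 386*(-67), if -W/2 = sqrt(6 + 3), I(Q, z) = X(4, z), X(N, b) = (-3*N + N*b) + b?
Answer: 25892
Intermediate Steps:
X(N, b) = b - 3*N + N*b
I(Q, z) = -12 + 5*z (I(Q, z) = z - 3*4 + 4*z = z - 12 + 4*z = -12 + 5*z)
W = -6 (W = -2*sqrt(6 + 3) = -2*sqrt(9) = -2*3 = -6)
w(G) = 30 (w(G) = -5*(-6) = 30)
w(I(4, 4)) - 386*(-67) = 30 - 386*(-67) = 30 + 25862 = 25892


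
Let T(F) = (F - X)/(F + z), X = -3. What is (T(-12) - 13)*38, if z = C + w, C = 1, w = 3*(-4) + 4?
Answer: -476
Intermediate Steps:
w = -8 (w = -12 + 4 = -8)
z = -7 (z = 1 - 8 = -7)
T(F) = (3 + F)/(-7 + F) (T(F) = (F - 1*(-3))/(F - 7) = (F + 3)/(-7 + F) = (3 + F)/(-7 + F))
(T(-12) - 13)*38 = ((3 - 12)/(-7 - 12) - 13)*38 = (-9/(-19) - 13)*38 = (-1/19*(-9) - 13)*38 = (9/19 - 13)*38 = -238/19*38 = -476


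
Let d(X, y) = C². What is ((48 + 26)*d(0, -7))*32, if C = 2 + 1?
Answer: 21312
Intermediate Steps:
C = 3
d(X, y) = 9 (d(X, y) = 3² = 9)
((48 + 26)*d(0, -7))*32 = ((48 + 26)*9)*32 = (74*9)*32 = 666*32 = 21312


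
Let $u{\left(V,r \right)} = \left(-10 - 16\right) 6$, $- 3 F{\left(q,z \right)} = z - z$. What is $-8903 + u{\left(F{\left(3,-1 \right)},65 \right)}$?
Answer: $-9059$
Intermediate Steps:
$F{\left(q,z \right)} = 0$ ($F{\left(q,z \right)} = - \frac{z - z}{3} = \left(- \frac{1}{3}\right) 0 = 0$)
$u{\left(V,r \right)} = -156$ ($u{\left(V,r \right)} = \left(-10 - 16\right) 6 = \left(-26\right) 6 = -156$)
$-8903 + u{\left(F{\left(3,-1 \right)},65 \right)} = -8903 - 156 = -9059$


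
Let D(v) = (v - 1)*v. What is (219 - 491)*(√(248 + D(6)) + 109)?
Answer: -29648 - 272*√278 ≈ -34183.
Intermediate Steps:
D(v) = v*(-1 + v) (D(v) = (-1 + v)*v = v*(-1 + v))
(219 - 491)*(√(248 + D(6)) + 109) = (219 - 491)*(√(248 + 6*(-1 + 6)) + 109) = -272*(√(248 + 6*5) + 109) = -272*(√(248 + 30) + 109) = -272*(√278 + 109) = -272*(109 + √278) = -29648 - 272*√278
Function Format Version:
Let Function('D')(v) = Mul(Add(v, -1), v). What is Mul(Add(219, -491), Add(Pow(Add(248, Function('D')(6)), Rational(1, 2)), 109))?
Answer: Add(-29648, Mul(-272, Pow(278, Rational(1, 2)))) ≈ -34183.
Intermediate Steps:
Function('D')(v) = Mul(v, Add(-1, v)) (Function('D')(v) = Mul(Add(-1, v), v) = Mul(v, Add(-1, v)))
Mul(Add(219, -491), Add(Pow(Add(248, Function('D')(6)), Rational(1, 2)), 109)) = Mul(Add(219, -491), Add(Pow(Add(248, Mul(6, Add(-1, 6))), Rational(1, 2)), 109)) = Mul(-272, Add(Pow(Add(248, Mul(6, 5)), Rational(1, 2)), 109)) = Mul(-272, Add(Pow(Add(248, 30), Rational(1, 2)), 109)) = Mul(-272, Add(Pow(278, Rational(1, 2)), 109)) = Mul(-272, Add(109, Pow(278, Rational(1, 2)))) = Add(-29648, Mul(-272, Pow(278, Rational(1, 2))))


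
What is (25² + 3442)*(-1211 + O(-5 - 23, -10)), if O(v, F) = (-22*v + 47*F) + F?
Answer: -4372025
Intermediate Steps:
O(v, F) = -22*v + 48*F
(25² + 3442)*(-1211 + O(-5 - 23, -10)) = (25² + 3442)*(-1211 + (-22*(-5 - 23) + 48*(-10))) = (625 + 3442)*(-1211 + (-22*(-28) - 480)) = 4067*(-1211 + (616 - 480)) = 4067*(-1211 + 136) = 4067*(-1075) = -4372025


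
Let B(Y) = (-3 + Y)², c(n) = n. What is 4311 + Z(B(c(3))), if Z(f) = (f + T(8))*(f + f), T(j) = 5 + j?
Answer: 4311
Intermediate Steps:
Z(f) = 2*f*(13 + f) (Z(f) = (f + (5 + 8))*(f + f) = (f + 13)*(2*f) = (13 + f)*(2*f) = 2*f*(13 + f))
4311 + Z(B(c(3))) = 4311 + 2*(-3 + 3)²*(13 + (-3 + 3)²) = 4311 + 2*0²*(13 + 0²) = 4311 + 2*0*(13 + 0) = 4311 + 2*0*13 = 4311 + 0 = 4311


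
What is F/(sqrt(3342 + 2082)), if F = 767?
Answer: 767*sqrt(339)/1356 ≈ 10.414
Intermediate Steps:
F/(sqrt(3342 + 2082)) = 767/(sqrt(3342 + 2082)) = 767/(sqrt(5424)) = 767/((4*sqrt(339))) = 767*(sqrt(339)/1356) = 767*sqrt(339)/1356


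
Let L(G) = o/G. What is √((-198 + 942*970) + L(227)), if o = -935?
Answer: √47073693473/227 ≈ 955.79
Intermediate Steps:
L(G) = -935/G
√((-198 + 942*970) + L(227)) = √((-198 + 942*970) - 935/227) = √((-198 + 913740) - 935*1/227) = √(913542 - 935/227) = √(207373099/227) = √47073693473/227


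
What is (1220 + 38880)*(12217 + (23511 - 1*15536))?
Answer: 809699200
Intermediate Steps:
(1220 + 38880)*(12217 + (23511 - 1*15536)) = 40100*(12217 + (23511 - 15536)) = 40100*(12217 + 7975) = 40100*20192 = 809699200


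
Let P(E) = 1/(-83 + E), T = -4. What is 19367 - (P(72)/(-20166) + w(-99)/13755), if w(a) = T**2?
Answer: 19697636303413/1017072210 ≈ 19367.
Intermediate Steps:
w(a) = 16 (w(a) = (-4)**2 = 16)
19367 - (P(72)/(-20166) + w(-99)/13755) = 19367 - (1/((-83 + 72)*(-20166)) + 16/13755) = 19367 - (-1/20166/(-11) + 16*(1/13755)) = 19367 - (-1/11*(-1/20166) + 16/13755) = 19367 - (1/221826 + 16/13755) = 19367 - 1*1187657/1017072210 = 19367 - 1187657/1017072210 = 19697636303413/1017072210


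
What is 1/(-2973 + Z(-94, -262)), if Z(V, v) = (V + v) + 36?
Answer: -1/3293 ≈ -0.00030367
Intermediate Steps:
Z(V, v) = 36 + V + v
1/(-2973 + Z(-94, -262)) = 1/(-2973 + (36 - 94 - 262)) = 1/(-2973 - 320) = 1/(-3293) = -1/3293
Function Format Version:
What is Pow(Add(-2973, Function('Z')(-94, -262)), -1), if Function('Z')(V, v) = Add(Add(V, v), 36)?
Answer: Rational(-1, 3293) ≈ -0.00030367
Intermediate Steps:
Function('Z')(V, v) = Add(36, V, v)
Pow(Add(-2973, Function('Z')(-94, -262)), -1) = Pow(Add(-2973, Add(36, -94, -262)), -1) = Pow(Add(-2973, -320), -1) = Pow(-3293, -1) = Rational(-1, 3293)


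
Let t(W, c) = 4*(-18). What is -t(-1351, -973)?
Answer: 72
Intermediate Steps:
t(W, c) = -72
-t(-1351, -973) = -1*(-72) = 72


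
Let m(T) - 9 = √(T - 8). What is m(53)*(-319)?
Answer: -2871 - 957*√5 ≈ -5010.9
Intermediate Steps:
m(T) = 9 + √(-8 + T) (m(T) = 9 + √(T - 8) = 9 + √(-8 + T))
m(53)*(-319) = (9 + √(-8 + 53))*(-319) = (9 + √45)*(-319) = (9 + 3*√5)*(-319) = -2871 - 957*√5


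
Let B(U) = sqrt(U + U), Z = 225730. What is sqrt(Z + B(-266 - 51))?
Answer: sqrt(225730 + I*sqrt(634)) ≈ 475.11 + 0.026*I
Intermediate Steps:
B(U) = sqrt(2)*sqrt(U) (B(U) = sqrt(2*U) = sqrt(2)*sqrt(U))
sqrt(Z + B(-266 - 51)) = sqrt(225730 + sqrt(2)*sqrt(-266 - 51)) = sqrt(225730 + sqrt(2)*sqrt(-317)) = sqrt(225730 + sqrt(2)*(I*sqrt(317))) = sqrt(225730 + I*sqrt(634))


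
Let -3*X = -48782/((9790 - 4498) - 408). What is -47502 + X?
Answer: -347975261/7326 ≈ -47499.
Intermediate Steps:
X = 24391/7326 (X = -(-48782)/(3*((9790 - 4498) - 408)) = -(-48782)/(3*(5292 - 408)) = -(-48782)/(3*4884) = -⅓*(-24391/2442) = 24391/7326 ≈ 3.3294)
-47502 + X = -47502 + 24391/7326 = -347975261/7326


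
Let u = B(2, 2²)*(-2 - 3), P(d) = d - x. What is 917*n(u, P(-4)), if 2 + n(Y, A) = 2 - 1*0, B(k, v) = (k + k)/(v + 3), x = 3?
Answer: 0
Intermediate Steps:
B(k, v) = 2*k/(3 + v) (B(k, v) = (2*k)/(3 + v) = 2*k/(3 + v))
P(d) = -3 + d (P(d) = d - 1*3 = d - 3 = -3 + d)
u = -20/7 (u = (2*2/(3 + 2²))*(-2 - 3) = (2*2/(3 + 4))*(-5) = (2*2/7)*(-5) = (2*2*(⅐))*(-5) = (4/7)*(-5) = -20/7 ≈ -2.8571)
n(Y, A) = 0 (n(Y, A) = -2 + (2 - 1*0) = -2 + (2 + 0) = -2 + 2 = 0)
917*n(u, P(-4)) = 917*0 = 0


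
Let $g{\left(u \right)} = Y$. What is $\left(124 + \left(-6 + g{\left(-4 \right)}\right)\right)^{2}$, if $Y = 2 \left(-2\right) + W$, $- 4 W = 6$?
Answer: $\frac{50625}{4} \approx 12656.0$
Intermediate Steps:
$W = - \frac{3}{2}$ ($W = \left(- \frac{1}{4}\right) 6 = - \frac{3}{2} \approx -1.5$)
$Y = - \frac{11}{2}$ ($Y = 2 \left(-2\right) - \frac{3}{2} = -4 - \frac{3}{2} = - \frac{11}{2} \approx -5.5$)
$g{\left(u \right)} = - \frac{11}{2}$
$\left(124 + \left(-6 + g{\left(-4 \right)}\right)\right)^{2} = \left(124 - \frac{23}{2}\right)^{2} = \left(\frac{225}{2}\right)^{2} = \frac{50625}{4}$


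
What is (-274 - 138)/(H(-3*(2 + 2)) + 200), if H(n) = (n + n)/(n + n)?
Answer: -412/201 ≈ -2.0498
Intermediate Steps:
H(n) = 1 (H(n) = (2*n)/((2*n)) = (2*n)*(1/(2*n)) = 1)
(-274 - 138)/(H(-3*(2 + 2)) + 200) = (-274 - 138)/(1 + 200) = -412/201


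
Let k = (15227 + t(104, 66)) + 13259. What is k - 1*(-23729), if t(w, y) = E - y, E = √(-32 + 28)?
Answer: 52149 + 2*I ≈ 52149.0 + 2.0*I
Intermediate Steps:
E = 2*I (E = √(-4) = 2*I ≈ 2.0*I)
t(w, y) = -y + 2*I (t(w, y) = 2*I - y = -y + 2*I)
k = 28420 + 2*I (k = (15227 + (-1*66 + 2*I)) + 13259 = (15227 + (-66 + 2*I)) + 13259 = (15161 + 2*I) + 13259 = 28420 + 2*I ≈ 28420.0 + 2.0*I)
k - 1*(-23729) = (28420 + 2*I) - 1*(-23729) = (28420 + 2*I) + 23729 = 52149 + 2*I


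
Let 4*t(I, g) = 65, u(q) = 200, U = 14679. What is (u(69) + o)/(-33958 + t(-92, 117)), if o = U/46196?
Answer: -9253879/1567973083 ≈ -0.0059018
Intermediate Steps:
t(I, g) = 65/4 (t(I, g) = (¼)*65 = 65/4)
o = 14679/46196 ≈ 0.31775
(u(69) + o)/(-33958 + t(-92, 117)) = (200 + 14679/46196)/(-33958 + 65/4) = 9253879/(46196*(-135767/4)) = (9253879/46196)*(-4/135767) = -9253879/1567973083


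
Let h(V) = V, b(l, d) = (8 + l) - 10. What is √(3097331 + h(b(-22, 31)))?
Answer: √3097307 ≈ 1759.9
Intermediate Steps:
b(l, d) = -2 + l
√(3097331 + h(b(-22, 31))) = √(3097331 + (-2 - 22)) = √(3097331 - 24) = √3097307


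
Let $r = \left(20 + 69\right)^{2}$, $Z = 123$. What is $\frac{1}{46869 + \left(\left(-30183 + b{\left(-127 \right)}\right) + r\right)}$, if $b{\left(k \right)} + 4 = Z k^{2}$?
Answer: $\frac{1}{2008470} \approx 4.9789 \cdot 10^{-7}$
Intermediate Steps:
$r = 7921$ ($r = 89^{2} = 7921$)
$b{\left(k \right)} = -4 + 123 k^{2}$
$\frac{1}{46869 + \left(\left(-30183 + b{\left(-127 \right)}\right) + r\right)} = \frac{1}{46869 + \left(\left(-30183 - \left(4 - 123 \left(-127\right)^{2}\right)\right) + 7921\right)} = \frac{1}{46869 + \left(\left(-30183 + \left(-4 + 123 \cdot 16129\right)\right) + 7921\right)} = \frac{1}{46869 + \left(\left(-30183 + \left(-4 + 1983867\right)\right) + 7921\right)} = \frac{1}{46869 + \left(\left(-30183 + 1983863\right) + 7921\right)} = \frac{1}{46869 + \left(1953680 + 7921\right)} = \frac{1}{46869 + 1961601} = \frac{1}{2008470}$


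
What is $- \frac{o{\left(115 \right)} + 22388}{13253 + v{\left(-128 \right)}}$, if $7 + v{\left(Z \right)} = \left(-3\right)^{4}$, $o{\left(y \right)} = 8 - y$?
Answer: $- \frac{22281}{13327} \approx -1.6719$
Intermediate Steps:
$v{\left(Z \right)} = 74$ ($v{\left(Z \right)} = -7 + \left(-3\right)^{4} = -7 + 81 = 74$)
$- \frac{o{\left(115 \right)} + 22388}{13253 + v{\left(-128 \right)}} = - \frac{\left(8 - 115\right) + 22388}{13253 + 74} = - \frac{\left(8 - 115\right) + 22388}{13327} = - \frac{-107 + 22388}{13327} = - \frac{22281}{13327}$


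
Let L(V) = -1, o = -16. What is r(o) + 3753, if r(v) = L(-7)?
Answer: 3752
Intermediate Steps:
r(v) = -1
r(o) + 3753 = -1 + 3753 = 3752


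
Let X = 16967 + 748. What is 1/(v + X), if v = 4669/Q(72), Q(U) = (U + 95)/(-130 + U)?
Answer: 167/2687603 ≈ 6.2137e-5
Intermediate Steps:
X = 17715
Q(U) = (95 + U)/(-130 + U)
v = -270802/167 (v = 4669/(((95 + 72)/(-130 + 72))) = 4669/((167/(-58))) = 4669/((-1/58*167)) = 4669/(-167/58) = 4669*(-58/167) = -270802/167 ≈ -1621.6)
1/(v + X) = 1/(-270802/167 + 17715) = 1/(2687603/167) = 167/2687603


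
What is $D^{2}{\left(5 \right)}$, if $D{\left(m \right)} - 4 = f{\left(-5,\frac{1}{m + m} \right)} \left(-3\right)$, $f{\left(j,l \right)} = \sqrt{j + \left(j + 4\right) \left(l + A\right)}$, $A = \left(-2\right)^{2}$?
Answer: $\frac{\left(40 - 3 i \sqrt{910}\right)^{2}}{100} \approx -65.9 - 72.399 i$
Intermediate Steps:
$A = 4$
$f{\left(j,l \right)} = \sqrt{j + \left(4 + j\right) \left(4 + l\right)}$ ($f{\left(j,l \right)} = \sqrt{j + \left(j + 4\right) \left(l + 4\right)} = \sqrt{j + \left(4 + j\right) \left(4 + l\right)}$)
$D{\left(m \right)} = 4 - 3 \sqrt{-9 - \frac{1}{2 m}}$ ($D{\left(m \right)} = 4 + \sqrt{16 + \frac{4}{m + m} + 5 \left(-5\right) - \frac{5}{m + m}} \left(-3\right) = 4 + \sqrt{16 + \frac{4}{2 m} - 25 - \frac{5}{2 m}} \left(-3\right) = 4 + \sqrt{16 + 4 \frac{1}{2 m} - 25 - 5 \frac{1}{2 m}} \left(-3\right) = 4 + \sqrt{16 + \frac{2}{m} - 25 - \frac{5}{2 m}} \left(-3\right) = 4 + \sqrt{-9 - \frac{1}{2 m}} \left(-3\right) = 4 - 3 \sqrt{-9 - \frac{1}{2 m}}$)
$D^{2}{\left(5 \right)} = \left(4 - \frac{3 \sqrt{-36 - \frac{2}{5}}}{2}\right)^{2} = \left(4 - \frac{3 \sqrt{- \frac{182}{5}}}{2}\right)^{2} = \left(4 - \frac{3 \frac{i \sqrt{910}}{5}}{2}\right)^{2} = \left(4 - \frac{3 i \sqrt{910}}{10}\right)^{2}$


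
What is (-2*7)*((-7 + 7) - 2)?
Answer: 28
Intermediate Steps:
(-2*7)*((-7 + 7) - 2) = -14*(0 - 2) = -14*(-2) = 28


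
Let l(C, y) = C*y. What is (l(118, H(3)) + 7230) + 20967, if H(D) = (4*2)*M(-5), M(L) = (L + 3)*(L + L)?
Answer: 47077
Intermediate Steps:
M(L) = 2*L*(3 + L) (M(L) = (3 + L)*(2*L) = 2*L*(3 + L))
H(D) = 160 (H(D) = (4*2)*(2*(-5)*(3 - 5)) = 8*(2*(-5)*(-2)) = 8*20 = 160)
(l(118, H(3)) + 7230) + 20967 = (118*160 + 7230) + 20967 = (18880 + 7230) + 20967 = 26110 + 20967 = 47077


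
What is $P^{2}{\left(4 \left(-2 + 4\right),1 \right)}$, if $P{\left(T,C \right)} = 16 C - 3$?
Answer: $169$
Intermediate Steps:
$P{\left(T,C \right)} = -3 + 16 C$
$P^{2}{\left(4 \left(-2 + 4\right),1 \right)} = \left(-3 + 16 \cdot 1\right)^{2} = \left(-3 + 16\right)^{2} = 13^{2} = 169$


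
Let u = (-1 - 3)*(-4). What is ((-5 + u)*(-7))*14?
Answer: -1078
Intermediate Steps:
u = 16 (u = -4*(-4) = 16)
((-5 + u)*(-7))*14 = ((-5 + 16)*(-7))*14 = (11*(-7))*14 = -77*14 = -1078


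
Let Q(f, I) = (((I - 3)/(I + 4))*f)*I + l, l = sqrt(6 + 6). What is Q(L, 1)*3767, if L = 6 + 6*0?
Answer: -45204/5 + 7534*sqrt(3) ≈ 4008.5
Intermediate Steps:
l = 2*sqrt(3) (l = sqrt(12) = 2*sqrt(3) ≈ 3.4641)
L = 6 (L = 6 + 0 = 6)
Q(f, I) = 2*sqrt(3) + I*f*(-3 + I)/(4 + I) (Q(f, I) = (((I - 3)/(I + 4))*f)*I + 2*sqrt(3) = (((-3 + I)/(4 + I))*f)*I + 2*sqrt(3) = (f*(-3 + I)/(4 + I))*I + 2*sqrt(3) = I*f*(-3 + I)/(4 + I) + 2*sqrt(3) = 2*sqrt(3) + I*f*(-3 + I)/(4 + I))
Q(L, 1)*3767 = ((8*sqrt(3) + 6*1**2 - 3*1*6 + 2*1*sqrt(3))/(4 + 1))*3767 = ((8*sqrt(3) + 6*1 - 18 + 2*sqrt(3))/5)*3767 = ((8*sqrt(3) + 6 - 18 + 2*sqrt(3))/5)*3767 = ((-12 + 10*sqrt(3))/5)*3767 = (-12/5 + 2*sqrt(3))*3767 = -45204/5 + 7534*sqrt(3)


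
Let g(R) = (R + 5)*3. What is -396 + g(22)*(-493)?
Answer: -40329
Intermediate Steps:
g(R) = 15 + 3*R (g(R) = (5 + R)*3 = 15 + 3*R)
-396 + g(22)*(-493) = -396 + (15 + 3*22)*(-493) = -396 + (15 + 66)*(-493) = -396 + 81*(-493) = -396 - 39933 = -40329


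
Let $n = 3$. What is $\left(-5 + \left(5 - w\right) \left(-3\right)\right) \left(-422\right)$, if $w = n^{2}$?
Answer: $-2954$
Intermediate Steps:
$w = 9$ ($w = 3^{2} = 9$)
$\left(-5 + \left(5 - w\right) \left(-3\right)\right) \left(-422\right) = \left(-5 + \left(5 - 9\right) \left(-3\right)\right) \left(-422\right) = \left(-5 - -12\right) \left(-422\right) = \left(-5 + 12\right) \left(-422\right) = 7 \left(-422\right) = -2954$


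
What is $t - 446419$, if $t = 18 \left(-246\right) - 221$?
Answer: $-451068$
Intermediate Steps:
$t = -4649$ ($t = -4428 - 221 = -4649$)
$t - 446419 = -4649 - 446419 = -451068$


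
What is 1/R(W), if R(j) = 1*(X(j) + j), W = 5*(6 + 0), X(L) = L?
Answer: 1/60 ≈ 0.016667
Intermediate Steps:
W = 30 (W = 5*6 = 30)
R(j) = 2*j (R(j) = 1*(j + j) = 1*(2*j) = 2*j)
1/R(W) = 1/(2*30) = 1/60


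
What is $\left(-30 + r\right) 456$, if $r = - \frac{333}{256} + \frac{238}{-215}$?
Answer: $- \frac{101672211}{6880} \approx -14778.0$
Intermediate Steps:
$r = - \frac{132523}{55040}$ ($r = \left(-333\right) \frac{1}{256} + 238 \left(- \frac{1}{215}\right) = - \frac{333}{256} - \frac{238}{215} = - \frac{132523}{55040} \approx -2.4078$)
$\left(-30 + r\right) 456 = \left(-30 - \frac{132523}{55040}\right) 456 = \left(- \frac{1783723}{55040}\right) 456 = - \frac{101672211}{6880}$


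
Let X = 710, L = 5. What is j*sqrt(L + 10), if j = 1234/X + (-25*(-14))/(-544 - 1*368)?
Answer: 219227*sqrt(15)/161880 ≈ 5.2450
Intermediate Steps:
j = 219227/161880 (j = 1234/710 + (-25*(-14))/(-544 - 1*368) = 1234*(1/710) + 350/(-544 - 368) = 617/355 + 350/(-912) = 617/355 + 350*(-1/912) = 617/355 - 175/456 = 219227/161880 ≈ 1.3543)
j*sqrt(L + 10) = 219227*sqrt(5 + 10)/161880 = 219227*sqrt(15)/161880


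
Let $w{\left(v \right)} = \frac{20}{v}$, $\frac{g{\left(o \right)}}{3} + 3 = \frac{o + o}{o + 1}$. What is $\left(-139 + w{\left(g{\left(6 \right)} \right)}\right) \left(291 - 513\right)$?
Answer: $\frac{288082}{9} \approx 32009.0$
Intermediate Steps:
$g{\left(o \right)} = -9 + \frac{6 o}{1 + o}$ ($g{\left(o \right)} = -9 + 3 \frac{o + o}{o + 1} = -9 + 3 \frac{2 o}{1 + o} = -9 + \frac{6 o}{1 + o}$)
$\left(-139 + w{\left(g{\left(6 \right)} \right)}\right) \left(291 - 513\right) = \left(-139 + \frac{20}{3 \frac{1}{1 + 6} \left(-3 - 6\right)}\right) \left(291 - 513\right) = \left(-139 + \frac{20}{3 \cdot \frac{1}{7} \left(-3 - 6\right)}\right) \left(291 - 513\right) = \left(-139 + \frac{20}{3 \cdot \frac{1}{7} \left(-9\right)}\right) \left(291 - 513\right) = \left(-139 + \frac{20}{- \frac{27}{7}}\right) \left(-222\right) = \left(-139 + 20 \left(- \frac{7}{27}\right)\right) \left(-222\right) = \left(-139 - \frac{140}{27}\right) \left(-222\right) = \left(- \frac{3893}{27}\right) \left(-222\right) = \frac{288082}{9}$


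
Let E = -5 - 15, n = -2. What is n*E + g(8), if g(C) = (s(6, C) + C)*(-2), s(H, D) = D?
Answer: 8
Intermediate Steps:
g(C) = -4*C (g(C) = (C + C)*(-2) = (2*C)*(-2) = -4*C)
E = -20
n*E + g(8) = -2*(-20) - 4*8 = 40 - 32 = 8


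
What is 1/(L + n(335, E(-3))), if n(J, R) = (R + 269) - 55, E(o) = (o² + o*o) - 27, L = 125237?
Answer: 1/125442 ≈ 7.9718e-6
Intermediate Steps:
E(o) = -27 + 2*o² (E(o) = (o² + o²) - 27 = 2*o² - 27 = -27 + 2*o²)
n(J, R) = 214 + R (n(J, R) = (269 + R) - 55 = 214 + R)
1/(L + n(335, E(-3))) = 1/(125237 + (214 + (-27 + 2*(-3)²))) = 1/(125237 + (214 + (-27 + 2*9))) = 1/(125237 + (214 + (-27 + 18))) = 1/(125237 + (214 - 9)) = 1/(125237 + 205) = 1/125442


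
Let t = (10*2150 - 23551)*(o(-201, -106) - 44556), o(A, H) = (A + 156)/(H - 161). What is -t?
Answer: -8133176919/89 ≈ -9.1384e+7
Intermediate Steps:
o(A, H) = (156 + A)/(-161 + H)
t = 8133176919/89 (t = (10*2150 - 23551)*((156 - 201)/(-161 - 106) - 44556) = (21500 - 23551)*(-45/(-267) - 44556) = -2051*(-1/267*(-45) - 44556) = -2051*(15/89 - 44556) = -2051*(-3965469/89) = 8133176919/89 ≈ 9.1384e+7)
-t = -1*8133176919/89 = -8133176919/89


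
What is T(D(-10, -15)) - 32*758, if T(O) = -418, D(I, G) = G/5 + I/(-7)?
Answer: -24674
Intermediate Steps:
D(I, G) = -I/7 + G/5 (D(I, G) = G*(1/5) + I*(-1/7) = G/5 - I/7 = -I/7 + G/5)
T(D(-10, -15)) - 32*758 = -418 - 32*758 = -418 - 24256 = -24674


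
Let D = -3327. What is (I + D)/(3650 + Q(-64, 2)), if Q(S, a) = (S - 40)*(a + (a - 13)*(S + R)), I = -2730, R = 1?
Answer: 6057/68630 ≈ 0.088256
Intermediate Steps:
Q(S, a) = (-40 + S)*(a + (1 + S)*(-13 + a)) (Q(S, a) = (S - 40)*(a + (a - 13)*(S + 1)) = (-40 + S)*(a + (-13 + a)*(1 + S)) = (-40 + S)*(a + (1 + S)*(-13 + a)))
(I + D)/(3650 + Q(-64, 2)) = (-2730 - 3327)/(3650 + (520 - 80*2 - 13*(-64)² + 507*(-64) + 2*(-64)² - 38*(-64)*2)) = -6057/(3650 + (520 - 160 - 13*4096 - 32448 + 2*4096 + 4864)) = -6057/(3650 + (520 - 160 - 53248 - 32448 + 8192 + 4864)) = -6057/(3650 - 72280) = -6057/(-68630) = -6057*(-1/68630) = 6057/68630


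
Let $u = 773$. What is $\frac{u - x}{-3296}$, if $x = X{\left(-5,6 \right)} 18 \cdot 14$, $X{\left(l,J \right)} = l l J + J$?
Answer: $\frac{38539}{3296} \approx 11.693$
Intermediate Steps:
$X{\left(l,J \right)} = J + J l^{2}$ ($X{\left(l,J \right)} = l^{2} J + J = J l^{2} + J = J + J l^{2}$)
$x = 39312$ ($x = 6 \left(1 + \left(-5\right)^{2}\right) 18 \cdot 14 = 6 \left(1 + 25\right) 18 \cdot 14 = 6 \cdot 26 \cdot 18 \cdot 14 = 156 \cdot 18 \cdot 14 = 2808 \cdot 14 = 39312$)
$\frac{u - x}{-3296} = \frac{773 - 39312}{-3296} = \left(773 - 39312\right) \left(- \frac{1}{3296}\right) = \left(-38539\right) \left(- \frac{1}{3296}\right) = \frac{38539}{3296}$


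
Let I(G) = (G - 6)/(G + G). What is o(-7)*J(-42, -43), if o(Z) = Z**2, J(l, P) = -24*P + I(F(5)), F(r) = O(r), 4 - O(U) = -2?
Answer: 50568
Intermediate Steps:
O(U) = 6 (O(U) = 4 - 1*(-2) = 4 + 2 = 6)
F(r) = 6
I(G) = (-6 + G)/(2*G) (I(G) = (-6 + G)/((2*G)) = (-6 + G)*(1/(2*G)) = (-6 + G)/(2*G))
J(l, P) = -24*P (J(l, P) = -24*P + (1/2)*(-6 + 6)/6 = -24*P + (1/2)*(1/6)*0 = -24*P + 0 = -24*P)
o(-7)*J(-42, -43) = (-7)**2*(-24*(-43)) = 49*1032 = 50568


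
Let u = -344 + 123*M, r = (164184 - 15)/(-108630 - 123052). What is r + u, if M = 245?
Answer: 6901874293/231682 ≈ 29790.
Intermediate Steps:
r = -164169/231682 (r = 164169/(-231682) = 164169*(-1/231682) = -164169/231682 ≈ -0.70860)
u = 29791 (u = -344 + 123*245 = -344 + 30135 = 29791)
r + u = -164169/231682 + 29791 = 6901874293/231682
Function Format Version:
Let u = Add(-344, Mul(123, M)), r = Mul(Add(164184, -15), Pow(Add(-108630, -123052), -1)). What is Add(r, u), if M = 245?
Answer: Rational(6901874293, 231682) ≈ 29790.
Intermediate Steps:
r = Rational(-164169, 231682) (r = Mul(164169, Pow(-231682, -1)) = Mul(164169, Rational(-1, 231682)) = Rational(-164169, 231682) ≈ -0.70860)
u = 29791 (u = Add(-344, Mul(123, 245)) = Add(-344, 30135) = 29791)
Add(r, u) = Add(Rational(-164169, 231682), 29791) = Rational(6901874293, 231682)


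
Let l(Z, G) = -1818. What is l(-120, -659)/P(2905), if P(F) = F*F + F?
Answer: -909/4220965 ≈ -0.00021535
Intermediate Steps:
P(F) = F + F**2 (P(F) = F**2 + F = F + F**2)
l(-120, -659)/P(2905) = -1818*1/(2905*(1 + 2905)) = -1818/(2905*2906) = -1818/8441930 = -1818*1/8441930 = -909/4220965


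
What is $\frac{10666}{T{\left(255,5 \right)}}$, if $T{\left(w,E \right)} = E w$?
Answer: $\frac{10666}{1275} \approx 8.3655$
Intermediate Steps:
$\frac{10666}{T{\left(255,5 \right)}} = \frac{10666}{5 \cdot 255} = \frac{10666}{1275}$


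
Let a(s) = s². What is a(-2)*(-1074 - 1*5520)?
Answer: -26376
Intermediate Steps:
a(-2)*(-1074 - 1*5520) = (-2)²*(-1074 - 1*5520) = 4*(-1074 - 5520) = 4*(-6594) = -26376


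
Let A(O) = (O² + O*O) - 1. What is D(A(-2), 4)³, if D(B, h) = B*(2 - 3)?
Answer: -343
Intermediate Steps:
A(O) = -1 + 2*O² (A(O) = (O² + O²) - 1 = 2*O² - 1 = -1 + 2*O²)
D(B, h) = -B (D(B, h) = B*(-1) = -B)
D(A(-2), 4)³ = (-(-1 + 2*(-2)²))³ = (-(-1 + 2*4))³ = (-(-1 + 8))³ = (-1*7)³ = (-7)³ = -343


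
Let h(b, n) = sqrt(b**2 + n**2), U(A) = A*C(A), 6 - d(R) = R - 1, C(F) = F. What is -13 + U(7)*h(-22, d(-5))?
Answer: -13 + 98*sqrt(157) ≈ 1214.9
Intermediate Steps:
d(R) = 7 - R (d(R) = 6 - (R - 1) = 6 - (-1 + R) = 6 + (1 - R) = 7 - R)
U(A) = A**2 (U(A) = A*A = A**2)
-13 + U(7)*h(-22, d(-5)) = -13 + 7**2*sqrt((-22)**2 + (7 - 1*(-5))**2) = -13 + 49*sqrt(484 + (7 + 5)**2) = -13 + 49*sqrt(484 + 12**2) = -13 + 49*sqrt(484 + 144) = -13 + 49*sqrt(628) = -13 + 49*(2*sqrt(157)) = -13 + 98*sqrt(157)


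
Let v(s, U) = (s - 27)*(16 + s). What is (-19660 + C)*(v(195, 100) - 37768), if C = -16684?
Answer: 84318080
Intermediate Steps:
v(s, U) = (-27 + s)*(16 + s)
(-19660 + C)*(v(195, 100) - 37768) = (-19660 - 16684)*((-432 + 195**2 - 11*195) - 37768) = -36344*((-432 + 38025 - 2145) - 37768) = -36344*(35448 - 37768) = -36344*(-2320) = 84318080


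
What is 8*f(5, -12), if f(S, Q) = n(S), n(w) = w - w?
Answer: 0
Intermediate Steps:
n(w) = 0
f(S, Q) = 0
8*f(5, -12) = 8*0 = 0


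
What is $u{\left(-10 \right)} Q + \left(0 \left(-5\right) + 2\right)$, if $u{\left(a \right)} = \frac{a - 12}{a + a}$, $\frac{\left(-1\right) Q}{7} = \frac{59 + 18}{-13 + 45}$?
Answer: $- \frac{5289}{320} \approx -16.528$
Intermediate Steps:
$Q = - \frac{539}{32}$ ($Q = - 7 \frac{59 + 18}{-13 + 45} = - 7 \cdot \frac{77}{32} = - 7 \cdot 77 \cdot \frac{1}{32} = \left(-7\right) \frac{77}{32} = - \frac{539}{32} \approx -16.844$)
$u{\left(a \right)} = \frac{-12 + a}{2 a}$
$u{\left(-10 \right)} Q + \left(0 \left(-5\right) + 2\right) = \frac{-12 - 10}{2 \left(-10\right)} \left(- \frac{539}{32}\right) + \left(0 \left(-5\right) + 2\right) = \frac{1}{2} \left(- \frac{1}{10}\right) \left(-22\right) \left(- \frac{539}{32}\right) + \left(0 + 2\right) = \frac{11}{10} \left(- \frac{539}{32}\right) + 2 = - \frac{5929}{320} + 2 = - \frac{5289}{320}$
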